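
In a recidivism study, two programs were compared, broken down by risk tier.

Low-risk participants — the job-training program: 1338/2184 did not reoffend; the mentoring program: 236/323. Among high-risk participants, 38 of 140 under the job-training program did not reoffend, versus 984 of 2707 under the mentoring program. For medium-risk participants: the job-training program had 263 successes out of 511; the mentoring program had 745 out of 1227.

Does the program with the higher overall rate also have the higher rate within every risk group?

No

Low-risk: the job-training program 1338/2184 = 61.3%, the mentoring program 236/323 = 73.1% → the mentoring program
High-risk: the job-training program 38/140 = 27.1%, the mentoring program 984/2707 = 36.4% → the mentoring program
Medium-risk: the job-training program 263/511 = 51.5%, the mentoring program 745/1227 = 60.7% → the mentoring program
Overall: the job-training program 1639/2835 = 57.8%, the mentoring program 1965/4257 = 46.2% → the job-training program
The mentoring program wins each risk group but the job-training program wins overall — the comparison reverses. The mentoring program's participants skew toward high-risk, which has a lower base rate.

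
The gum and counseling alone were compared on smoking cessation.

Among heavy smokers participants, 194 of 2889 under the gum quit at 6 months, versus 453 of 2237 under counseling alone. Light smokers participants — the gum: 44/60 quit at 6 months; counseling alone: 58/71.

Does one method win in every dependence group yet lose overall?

Heavy smokers: the gum 194/2889 = 6.7%, counseling alone 453/2237 = 20.3% → counseling alone
Light smokers: the gum 44/60 = 73.3%, counseling alone 58/71 = 81.7% → counseling alone
Overall: the gum 238/2949 = 8.1%, counseling alone 511/2308 = 22.1% → counseling alone
Counseling alone wins overall and in every dependence group — no reversal.

No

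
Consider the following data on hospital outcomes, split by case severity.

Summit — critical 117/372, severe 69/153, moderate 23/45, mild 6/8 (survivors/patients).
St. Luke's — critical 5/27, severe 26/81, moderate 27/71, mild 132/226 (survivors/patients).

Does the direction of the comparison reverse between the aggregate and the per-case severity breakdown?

Critical: Summit 117/372 = 31.5%, St. Luke's 5/27 = 18.5% → Summit
Severe: Summit 69/153 = 45.1%, St. Luke's 26/81 = 32.1% → Summit
Moderate: Summit 23/45 = 51.1%, St. Luke's 27/71 = 38.0% → Summit
Mild: Summit 6/8 = 75.0%, St. Luke's 132/226 = 58.4% → Summit
Overall: Summit 215/578 = 37.2%, St. Luke's 190/405 = 46.9% → St. Luke's
Summit wins each case group but St. Luke's wins overall — the comparison reverses. Summit's patients skew toward critical, which has a lower base rate.

Yes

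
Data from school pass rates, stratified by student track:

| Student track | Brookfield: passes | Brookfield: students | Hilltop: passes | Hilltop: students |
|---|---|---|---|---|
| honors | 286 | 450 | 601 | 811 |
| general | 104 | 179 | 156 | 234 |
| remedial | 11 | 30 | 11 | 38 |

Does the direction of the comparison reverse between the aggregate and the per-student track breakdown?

Honors: Brookfield 286/450 = 63.6%, Hilltop 601/811 = 74.1% → Hilltop
General: Brookfield 104/179 = 58.1%, Hilltop 156/234 = 66.7% → Hilltop
Remedial: Brookfield 11/30 = 36.7%, Hilltop 11/38 = 28.9% → Brookfield
Overall: Brookfield 401/659 = 60.8%, Hilltop 768/1083 = 70.9% → Hilltop
Neither sweeps: Brookfield wins 1 of 3 groups, Hilltop wins 2. Hilltop wins overall but not every group — no Simpson reversal.

No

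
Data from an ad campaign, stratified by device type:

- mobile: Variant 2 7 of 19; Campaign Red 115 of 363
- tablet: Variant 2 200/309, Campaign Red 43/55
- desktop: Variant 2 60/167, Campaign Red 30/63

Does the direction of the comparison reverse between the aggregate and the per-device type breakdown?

No

Mobile: Variant 2 7/19 = 36.8%, Campaign Red 115/363 = 31.7% → Variant 2
Tablet: Variant 2 200/309 = 64.7%, Campaign Red 43/55 = 78.2% → Campaign Red
Desktop: Variant 2 60/167 = 35.9%, Campaign Red 30/63 = 47.6% → Campaign Red
Overall: Variant 2 267/495 = 53.9%, Campaign Red 188/481 = 39.1% → Variant 2
Neither sweeps: Variant 2 wins 1 of 3 groups, Campaign Red wins 2. Variant 2 wins overall but not every group — no Simpson reversal.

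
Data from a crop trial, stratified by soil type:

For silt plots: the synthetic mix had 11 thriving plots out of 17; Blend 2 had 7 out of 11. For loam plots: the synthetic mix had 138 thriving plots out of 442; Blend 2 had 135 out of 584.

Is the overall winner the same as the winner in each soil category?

Yes

Silt: the synthetic mix 11/17 = 64.7%, Blend 2 7/11 = 63.6% → the synthetic mix
Loam: the synthetic mix 138/442 = 31.2%, Blend 2 135/584 = 23.1% → the synthetic mix
Overall: the synthetic mix 149/459 = 32.5%, Blend 2 142/595 = 23.9% → the synthetic mix
The synthetic mix wins overall and in every soil group — no reversal.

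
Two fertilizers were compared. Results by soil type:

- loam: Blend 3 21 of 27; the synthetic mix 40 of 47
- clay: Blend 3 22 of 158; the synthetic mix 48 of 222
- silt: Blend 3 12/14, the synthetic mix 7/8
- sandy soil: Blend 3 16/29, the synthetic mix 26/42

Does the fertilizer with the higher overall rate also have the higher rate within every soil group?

Loam: Blend 3 21/27 = 77.8%, the synthetic mix 40/47 = 85.1% → the synthetic mix
Clay: Blend 3 22/158 = 13.9%, the synthetic mix 48/222 = 21.6% → the synthetic mix
Silt: Blend 3 12/14 = 85.7%, the synthetic mix 7/8 = 87.5% → the synthetic mix
Sandy soil: Blend 3 16/29 = 55.2%, the synthetic mix 26/42 = 61.9% → the synthetic mix
Overall: Blend 3 71/228 = 31.1%, the synthetic mix 121/319 = 37.9% → the synthetic mix
The synthetic mix wins overall and in every soil group — no reversal.

Yes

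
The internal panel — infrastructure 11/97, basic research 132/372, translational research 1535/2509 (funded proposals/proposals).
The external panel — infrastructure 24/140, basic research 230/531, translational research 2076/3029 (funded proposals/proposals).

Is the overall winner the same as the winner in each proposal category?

Infrastructure: the internal panel 11/97 = 11.3%, the external panel 24/140 = 17.1% → the external panel
Basic research: the internal panel 132/372 = 35.5%, the external panel 230/531 = 43.3% → the external panel
Translational research: the internal panel 1535/2509 = 61.2%, the external panel 2076/3029 = 68.5% → the external panel
Overall: the internal panel 1678/2978 = 56.3%, the external panel 2330/3700 = 63.0% → the external panel
The external panel wins overall and in every proposal group — no reversal.

Yes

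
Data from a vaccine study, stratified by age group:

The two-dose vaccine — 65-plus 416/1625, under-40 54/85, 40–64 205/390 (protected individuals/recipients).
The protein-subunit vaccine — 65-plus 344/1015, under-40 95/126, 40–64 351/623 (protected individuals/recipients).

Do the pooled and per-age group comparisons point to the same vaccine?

65-plus: the two-dose vaccine 416/1625 = 25.6%, the protein-subunit vaccine 344/1015 = 33.9% → the protein-subunit vaccine
Under-40: the two-dose vaccine 54/85 = 63.5%, the protein-subunit vaccine 95/126 = 75.4% → the protein-subunit vaccine
40–64: the two-dose vaccine 205/390 = 52.6%, the protein-subunit vaccine 351/623 = 56.3% → the protein-subunit vaccine
Overall: the two-dose vaccine 675/2100 = 32.1%, the protein-subunit vaccine 790/1764 = 44.8% → the protein-subunit vaccine
The protein-subunit vaccine wins overall and in every age group — no reversal.

Yes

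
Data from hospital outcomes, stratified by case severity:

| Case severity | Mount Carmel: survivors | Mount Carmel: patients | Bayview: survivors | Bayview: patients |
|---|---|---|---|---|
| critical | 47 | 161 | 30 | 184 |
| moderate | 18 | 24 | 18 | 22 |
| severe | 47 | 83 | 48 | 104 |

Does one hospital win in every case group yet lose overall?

No

Critical: Mount Carmel 47/161 = 29.2%, Bayview 30/184 = 16.3% → Mount Carmel
Moderate: Mount Carmel 18/24 = 75.0%, Bayview 18/22 = 81.8% → Bayview
Severe: Mount Carmel 47/83 = 56.6%, Bayview 48/104 = 46.2% → Mount Carmel
Overall: Mount Carmel 112/268 = 41.8%, Bayview 96/310 = 31.0% → Mount Carmel
Neither sweeps: Mount Carmel wins 2 of 3 groups, Bayview wins 1. Mount Carmel wins overall but not every group — no Simpson reversal.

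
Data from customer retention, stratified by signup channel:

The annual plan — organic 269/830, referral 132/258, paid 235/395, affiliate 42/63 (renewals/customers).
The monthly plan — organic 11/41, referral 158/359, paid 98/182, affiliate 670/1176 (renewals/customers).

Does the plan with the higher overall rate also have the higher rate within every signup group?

No

Organic: the annual plan 269/830 = 32.4%, the monthly plan 11/41 = 26.8% → the annual plan
Referral: the annual plan 132/258 = 51.2%, the monthly plan 158/359 = 44.0% → the annual plan
Paid: the annual plan 235/395 = 59.5%, the monthly plan 98/182 = 53.8% → the annual plan
Affiliate: the annual plan 42/63 = 66.7%, the monthly plan 670/1176 = 57.0% → the annual plan
Overall: the annual plan 678/1546 = 43.9%, the monthly plan 937/1758 = 53.3% → the monthly plan
The annual plan wins each signup group but the monthly plan wins overall — the comparison reverses. The annual plan's customers skew toward organic, which has a lower base rate.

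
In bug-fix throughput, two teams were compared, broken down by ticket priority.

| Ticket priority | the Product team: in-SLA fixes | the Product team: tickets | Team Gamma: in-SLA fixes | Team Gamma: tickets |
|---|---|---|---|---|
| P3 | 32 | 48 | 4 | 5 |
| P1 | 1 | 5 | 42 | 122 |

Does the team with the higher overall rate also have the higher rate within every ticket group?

No

P3: the Product team 32/48 = 66.7%, Team Gamma 4/5 = 80.0% → Team Gamma
P1: the Product team 1/5 = 20.0%, Team Gamma 42/122 = 34.4% → Team Gamma
Overall: the Product team 33/53 = 62.3%, Team Gamma 46/127 = 36.2% → the Product team
Team Gamma wins each ticket group but the Product team wins overall — the comparison reverses. Team Gamma's tickets skew toward P1, which has a lower base rate.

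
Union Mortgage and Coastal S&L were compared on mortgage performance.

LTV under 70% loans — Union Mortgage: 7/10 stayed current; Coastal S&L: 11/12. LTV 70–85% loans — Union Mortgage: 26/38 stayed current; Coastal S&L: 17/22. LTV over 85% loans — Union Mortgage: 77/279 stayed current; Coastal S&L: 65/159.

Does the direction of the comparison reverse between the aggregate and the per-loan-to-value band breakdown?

LTV under 70%: Union Mortgage 7/10 = 70.0%, Coastal S&L 11/12 = 91.7% → Coastal S&L
LTV 70–85%: Union Mortgage 26/38 = 68.4%, Coastal S&L 17/22 = 77.3% → Coastal S&L
LTV over 85%: Union Mortgage 77/279 = 27.6%, Coastal S&L 65/159 = 40.9% → Coastal S&L
Overall: Union Mortgage 110/327 = 33.6%, Coastal S&L 93/193 = 48.2% → Coastal S&L
Coastal S&L wins overall and in every loan-to-value group — no reversal.

No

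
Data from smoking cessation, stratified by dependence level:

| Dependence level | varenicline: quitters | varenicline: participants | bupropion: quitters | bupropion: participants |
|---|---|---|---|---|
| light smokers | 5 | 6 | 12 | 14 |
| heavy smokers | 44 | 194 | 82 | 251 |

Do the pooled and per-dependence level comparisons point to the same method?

Yes

Light smokers: varenicline 5/6 = 83.3%, bupropion 12/14 = 85.7% → bupropion
Heavy smokers: varenicline 44/194 = 22.7%, bupropion 82/251 = 32.7% → bupropion
Overall: varenicline 49/200 = 24.5%, bupropion 94/265 = 35.5% → bupropion
Bupropion wins overall and in every dependence group — no reversal.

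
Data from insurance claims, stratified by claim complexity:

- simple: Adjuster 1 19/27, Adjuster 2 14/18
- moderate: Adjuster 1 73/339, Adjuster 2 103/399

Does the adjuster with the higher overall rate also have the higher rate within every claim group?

Yes

Simple: Adjuster 1 19/27 = 70.4%, Adjuster 2 14/18 = 77.8% → Adjuster 2
Moderate: Adjuster 1 73/339 = 21.5%, Adjuster 2 103/399 = 25.8% → Adjuster 2
Overall: Adjuster 1 92/366 = 25.1%, Adjuster 2 117/417 = 28.1% → Adjuster 2
Adjuster 2 wins overall and in every claim group — no reversal.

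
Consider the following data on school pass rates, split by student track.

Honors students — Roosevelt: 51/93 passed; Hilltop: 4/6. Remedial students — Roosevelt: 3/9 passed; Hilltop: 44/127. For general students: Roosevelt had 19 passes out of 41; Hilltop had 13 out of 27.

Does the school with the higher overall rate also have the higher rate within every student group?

No

Honors: Roosevelt 51/93 = 54.8%, Hilltop 4/6 = 66.7% → Hilltop
Remedial: Roosevelt 3/9 = 33.3%, Hilltop 44/127 = 34.6% → Hilltop
General: Roosevelt 19/41 = 46.3%, Hilltop 13/27 = 48.1% → Hilltop
Overall: Roosevelt 73/143 = 51.0%, Hilltop 61/160 = 38.1% → Roosevelt
Hilltop wins each student group but Roosevelt wins overall — the comparison reverses. Hilltop's students skew toward remedial, which has a lower base rate.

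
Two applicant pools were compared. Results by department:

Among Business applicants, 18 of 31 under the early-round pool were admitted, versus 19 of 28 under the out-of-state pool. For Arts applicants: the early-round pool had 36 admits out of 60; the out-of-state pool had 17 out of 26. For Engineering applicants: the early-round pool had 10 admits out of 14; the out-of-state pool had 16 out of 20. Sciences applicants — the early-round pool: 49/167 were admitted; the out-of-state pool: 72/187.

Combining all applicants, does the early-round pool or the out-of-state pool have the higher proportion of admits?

the out-of-state pool

Business: the early-round pool 18/31 = 58.1%, the out-of-state pool 19/28 = 67.9% → the out-of-state pool
Arts: the early-round pool 36/60 = 60.0%, the out-of-state pool 17/26 = 65.4% → the out-of-state pool
Engineering: the early-round pool 10/14 = 71.4%, the out-of-state pool 16/20 = 80.0% → the out-of-state pool
Sciences: the early-round pool 49/167 = 29.3%, the out-of-state pool 72/187 = 38.5% → the out-of-state pool
Overall: the early-round pool 113/272 = 41.5%, the out-of-state pool 124/261 = 47.5% → the out-of-state pool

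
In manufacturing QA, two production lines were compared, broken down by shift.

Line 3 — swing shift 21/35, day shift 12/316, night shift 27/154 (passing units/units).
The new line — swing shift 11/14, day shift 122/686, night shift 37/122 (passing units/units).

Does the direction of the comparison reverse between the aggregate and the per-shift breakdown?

No

Swing shift: Line 3 21/35 = 60.0%, the new line 11/14 = 78.6% → the new line
Day shift: Line 3 12/316 = 3.8%, the new line 122/686 = 17.8% → the new line
Night shift: Line 3 27/154 = 17.5%, the new line 37/122 = 30.3% → the new line
Overall: Line 3 60/505 = 11.9%, the new line 170/822 = 20.7% → the new line
The new line wins overall and in every shift group — no reversal.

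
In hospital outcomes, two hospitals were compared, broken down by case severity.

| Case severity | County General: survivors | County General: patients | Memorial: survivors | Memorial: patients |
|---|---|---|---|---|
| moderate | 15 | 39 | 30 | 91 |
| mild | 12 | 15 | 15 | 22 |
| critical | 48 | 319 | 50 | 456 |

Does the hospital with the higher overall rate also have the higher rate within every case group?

Yes

Moderate: County General 15/39 = 38.5%, Memorial 30/91 = 33.0% → County General
Mild: County General 12/15 = 80.0%, Memorial 15/22 = 68.2% → County General
Critical: County General 48/319 = 15.0%, Memorial 50/456 = 11.0% → County General
Overall: County General 75/373 = 20.1%, Memorial 95/569 = 16.7% → County General
County General wins overall and in every case group — no reversal.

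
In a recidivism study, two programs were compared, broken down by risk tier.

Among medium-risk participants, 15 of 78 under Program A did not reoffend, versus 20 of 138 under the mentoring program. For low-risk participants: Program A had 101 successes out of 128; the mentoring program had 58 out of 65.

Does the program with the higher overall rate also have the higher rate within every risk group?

No

Medium-risk: Program A 15/78 = 19.2%, the mentoring program 20/138 = 14.5% → Program A
Low-risk: Program A 101/128 = 78.9%, the mentoring program 58/65 = 89.2% → the mentoring program
Overall: Program A 116/206 = 56.3%, the mentoring program 78/203 = 38.4% → Program A
Neither sweeps: Program A wins 1 of 2 groups, the mentoring program wins 1. Program A wins overall but not every group — no Simpson reversal.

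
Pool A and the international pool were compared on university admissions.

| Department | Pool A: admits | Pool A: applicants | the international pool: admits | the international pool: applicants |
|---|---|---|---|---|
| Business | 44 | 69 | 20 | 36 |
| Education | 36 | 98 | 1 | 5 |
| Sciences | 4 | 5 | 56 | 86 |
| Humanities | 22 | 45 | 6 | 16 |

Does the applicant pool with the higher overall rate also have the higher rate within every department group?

No

Business: Pool A 44/69 = 63.8%, the international pool 20/36 = 55.6% → Pool A
Education: Pool A 36/98 = 36.7%, the international pool 1/5 = 20.0% → Pool A
Sciences: Pool A 4/5 = 80.0%, the international pool 56/86 = 65.1% → Pool A
Humanities: Pool A 22/45 = 48.9%, the international pool 6/16 = 37.5% → Pool A
Overall: Pool A 106/217 = 48.8%, the international pool 83/143 = 58.0% → the international pool
Pool A wins each department group but the international pool wins overall — the comparison reverses. Pool A's applicants skew toward Education, which has a lower base rate.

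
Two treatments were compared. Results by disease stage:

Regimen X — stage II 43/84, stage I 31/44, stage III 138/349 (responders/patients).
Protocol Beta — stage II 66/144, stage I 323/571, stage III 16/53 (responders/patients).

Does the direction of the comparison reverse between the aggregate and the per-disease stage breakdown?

Yes

Stage II: Regimen X 43/84 = 51.2%, Protocol Beta 66/144 = 45.8% → Regimen X
Stage I: Regimen X 31/44 = 70.5%, Protocol Beta 323/571 = 56.6% → Regimen X
Stage III: Regimen X 138/349 = 39.5%, Protocol Beta 16/53 = 30.2% → Regimen X
Overall: Regimen X 212/477 = 44.4%, Protocol Beta 405/768 = 52.7% → Protocol Beta
Regimen X wins each disease group but Protocol Beta wins overall — the comparison reverses. Regimen X's patients skew toward stage III, which has a lower base rate.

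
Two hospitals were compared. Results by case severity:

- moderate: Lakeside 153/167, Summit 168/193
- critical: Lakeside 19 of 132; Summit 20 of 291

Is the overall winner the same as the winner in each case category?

Moderate: Lakeside 153/167 = 91.6%, Summit 168/193 = 87.0% → Lakeside
Critical: Lakeside 19/132 = 14.4%, Summit 20/291 = 6.9% → Lakeside
Overall: Lakeside 172/299 = 57.5%, Summit 188/484 = 38.8% → Lakeside
Lakeside wins overall and in every case group — no reversal.

Yes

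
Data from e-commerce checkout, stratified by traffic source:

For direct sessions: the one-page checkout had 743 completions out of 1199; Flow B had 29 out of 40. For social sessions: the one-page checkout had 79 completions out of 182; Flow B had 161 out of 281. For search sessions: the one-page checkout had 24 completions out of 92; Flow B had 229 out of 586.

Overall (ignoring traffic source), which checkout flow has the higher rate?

Direct: the one-page checkout 743/1199 = 62.0%, Flow B 29/40 = 72.5% → Flow B
Social: the one-page checkout 79/182 = 43.4%, Flow B 161/281 = 57.3% → Flow B
Search: the one-page checkout 24/92 = 26.1%, Flow B 229/586 = 39.1% → Flow B
Overall: the one-page checkout 846/1473 = 57.4%, Flow B 419/907 = 46.2% → the one-page checkout
(Flow B wins every traffic group but the one-page checkout wins overall — Flow B's sessions skew toward the low-rate search group.)

the one-page checkout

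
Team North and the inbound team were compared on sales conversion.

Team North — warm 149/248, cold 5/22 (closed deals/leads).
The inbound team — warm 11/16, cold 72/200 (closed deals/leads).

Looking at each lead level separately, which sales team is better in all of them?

Warm: Team North 149/248 = 60.1%, the inbound team 11/16 = 68.8% → the inbound team
Cold: Team North 5/22 = 22.7%, the inbound team 72/200 = 36.0% → the inbound team
The inbound team has the higher rate in both groups.

the inbound team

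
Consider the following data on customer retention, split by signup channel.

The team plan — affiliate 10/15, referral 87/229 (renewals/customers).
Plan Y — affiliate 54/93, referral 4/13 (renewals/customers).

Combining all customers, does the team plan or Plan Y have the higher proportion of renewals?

Plan Y

Affiliate: the team plan 10/15 = 66.7%, Plan Y 54/93 = 58.1% → the team plan
Referral: the team plan 87/229 = 38.0%, Plan Y 4/13 = 30.8% → the team plan
Overall: the team plan 97/244 = 39.8%, Plan Y 58/106 = 54.7% → Plan Y
(The team plan wins every signup group but Plan Y wins overall — the team plan's customers skew toward the low-rate referral group.)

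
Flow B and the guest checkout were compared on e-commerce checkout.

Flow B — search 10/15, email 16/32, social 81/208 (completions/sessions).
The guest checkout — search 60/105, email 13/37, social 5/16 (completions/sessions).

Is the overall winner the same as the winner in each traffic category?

Search: Flow B 10/15 = 66.7%, the guest checkout 60/105 = 57.1% → Flow B
Email: Flow B 16/32 = 50.0%, the guest checkout 13/37 = 35.1% → Flow B
Social: Flow B 81/208 = 38.9%, the guest checkout 5/16 = 31.2% → Flow B
Overall: Flow B 107/255 = 42.0%, the guest checkout 78/158 = 49.4% → the guest checkout
Flow B wins each traffic group but the guest checkout wins overall — the comparison reverses. Flow B's sessions skew toward social, which has a lower base rate.

No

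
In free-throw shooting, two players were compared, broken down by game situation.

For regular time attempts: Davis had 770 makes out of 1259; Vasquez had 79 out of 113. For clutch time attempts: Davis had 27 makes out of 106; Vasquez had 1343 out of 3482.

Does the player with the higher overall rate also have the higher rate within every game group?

Regular time: Davis 770/1259 = 61.2%, Vasquez 79/113 = 69.9% → Vasquez
Clutch time: Davis 27/106 = 25.5%, Vasquez 1343/3482 = 38.6% → Vasquez
Overall: Davis 797/1365 = 58.4%, Vasquez 1422/3595 = 39.6% → Davis
Vasquez wins each game group but Davis wins overall — the comparison reverses. Vasquez's attempts skew toward clutch time, which has a lower base rate.

No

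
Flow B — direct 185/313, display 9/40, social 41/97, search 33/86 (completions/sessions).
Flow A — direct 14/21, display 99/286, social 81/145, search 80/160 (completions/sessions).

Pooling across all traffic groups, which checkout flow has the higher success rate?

Direct: Flow B 185/313 = 59.1%, Flow A 14/21 = 66.7% → Flow A
Display: Flow B 9/40 = 22.5%, Flow A 99/286 = 34.6% → Flow A
Social: Flow B 41/97 = 42.3%, Flow A 81/145 = 55.9% → Flow A
Search: Flow B 33/86 = 38.4%, Flow A 80/160 = 50.0% → Flow A
Overall: Flow B 268/536 = 50.0%, Flow A 274/612 = 44.8% → Flow B
(Flow A wins every traffic group but Flow B wins overall — Flow A's sessions skew toward the low-rate display group.)

Flow B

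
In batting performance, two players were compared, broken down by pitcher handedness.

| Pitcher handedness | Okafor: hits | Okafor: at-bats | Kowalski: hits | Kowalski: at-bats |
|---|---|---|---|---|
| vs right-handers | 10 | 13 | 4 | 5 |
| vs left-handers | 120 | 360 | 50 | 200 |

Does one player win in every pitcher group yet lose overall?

Vs right-handers: Okafor 10/13 = 76.9%, Kowalski 4/5 = 80.0% → Kowalski
Vs left-handers: Okafor 120/360 = 33.3%, Kowalski 50/200 = 25.0% → Okafor
Overall: Okafor 130/373 = 34.9%, Kowalski 54/205 = 26.3% → Okafor
Neither sweeps: Okafor wins 1 of 2 groups, Kowalski wins 1. Okafor wins overall but not every group — no Simpson reversal.

No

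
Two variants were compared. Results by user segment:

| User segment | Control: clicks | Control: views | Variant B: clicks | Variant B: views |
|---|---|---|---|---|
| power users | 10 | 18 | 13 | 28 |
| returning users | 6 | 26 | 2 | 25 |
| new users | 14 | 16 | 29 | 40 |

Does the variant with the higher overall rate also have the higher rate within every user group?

Power users: Control 10/18 = 55.6%, Variant B 13/28 = 46.4% → Control
Returning users: Control 6/26 = 23.1%, Variant B 2/25 = 8.0% → Control
New users: Control 14/16 = 87.5%, Variant B 29/40 = 72.5% → Control
Overall: Control 30/60 = 50.0%, Variant B 44/93 = 47.3% → Control
Control wins overall and in every user group — no reversal.

Yes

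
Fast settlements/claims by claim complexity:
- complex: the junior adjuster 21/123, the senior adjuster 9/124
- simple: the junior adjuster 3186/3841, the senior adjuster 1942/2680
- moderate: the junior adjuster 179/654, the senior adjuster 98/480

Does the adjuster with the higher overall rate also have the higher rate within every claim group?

Complex: the junior adjuster 21/123 = 17.1%, the senior adjuster 9/124 = 7.3% → the junior adjuster
Simple: the junior adjuster 3186/3841 = 82.9%, the senior adjuster 1942/2680 = 72.5% → the junior adjuster
Moderate: the junior adjuster 179/654 = 27.4%, the senior adjuster 98/480 = 20.4% → the junior adjuster
Overall: the junior adjuster 3386/4618 = 73.3%, the senior adjuster 2049/3284 = 62.4% → the junior adjuster
The junior adjuster wins overall and in every claim group — no reversal.

Yes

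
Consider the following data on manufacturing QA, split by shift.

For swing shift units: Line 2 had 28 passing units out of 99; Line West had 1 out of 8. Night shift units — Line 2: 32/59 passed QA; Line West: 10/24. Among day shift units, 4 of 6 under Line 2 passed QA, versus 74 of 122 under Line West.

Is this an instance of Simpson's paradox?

Swing shift: Line 2 28/99 = 28.3%, Line West 1/8 = 12.5% → Line 2
Night shift: Line 2 32/59 = 54.2%, Line West 10/24 = 41.7% → Line 2
Day shift: Line 2 4/6 = 66.7%, Line West 74/122 = 60.7% → Line 2
Overall: Line 2 64/164 = 39.0%, Line West 85/154 = 55.2% → Line West
Line 2 wins each shift group but Line West wins overall — the comparison reverses. Line 2's units skew toward swing shift, which has a lower base rate.

Yes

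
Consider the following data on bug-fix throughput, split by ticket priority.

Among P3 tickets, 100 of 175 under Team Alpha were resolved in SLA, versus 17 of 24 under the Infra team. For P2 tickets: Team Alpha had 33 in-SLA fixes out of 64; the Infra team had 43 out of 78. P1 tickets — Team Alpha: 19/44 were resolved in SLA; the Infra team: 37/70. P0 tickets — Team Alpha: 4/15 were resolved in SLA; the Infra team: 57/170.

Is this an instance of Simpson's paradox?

Yes

P3: Team Alpha 100/175 = 57.1%, the Infra team 17/24 = 70.8% → the Infra team
P2: Team Alpha 33/64 = 51.6%, the Infra team 43/78 = 55.1% → the Infra team
P1: Team Alpha 19/44 = 43.2%, the Infra team 37/70 = 52.9% → the Infra team
P0: Team Alpha 4/15 = 26.7%, the Infra team 57/170 = 33.5% → the Infra team
Overall: Team Alpha 156/298 = 52.3%, the Infra team 154/342 = 45.0% → Team Alpha
The Infra team wins each ticket group but Team Alpha wins overall — the comparison reverses. The Infra team's tickets skew toward P0, which has a lower base rate.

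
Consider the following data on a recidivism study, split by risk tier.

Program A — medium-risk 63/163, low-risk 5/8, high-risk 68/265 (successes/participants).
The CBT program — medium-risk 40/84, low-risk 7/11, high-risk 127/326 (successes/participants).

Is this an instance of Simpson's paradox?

No

Medium-risk: Program A 63/163 = 38.7%, the CBT program 40/84 = 47.6% → the CBT program
Low-risk: Program A 5/8 = 62.5%, the CBT program 7/11 = 63.6% → the CBT program
High-risk: Program A 68/265 = 25.7%, the CBT program 127/326 = 39.0% → the CBT program
Overall: Program A 136/436 = 31.2%, the CBT program 174/421 = 41.3% → the CBT program
The CBT program wins overall and in every risk group — no reversal.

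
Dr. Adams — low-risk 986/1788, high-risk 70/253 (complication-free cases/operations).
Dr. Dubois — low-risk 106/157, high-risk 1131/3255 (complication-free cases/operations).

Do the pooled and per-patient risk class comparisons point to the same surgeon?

Low-risk: Dr. Adams 986/1788 = 55.1%, Dr. Dubois 106/157 = 67.5% → Dr. Dubois
High-risk: Dr. Adams 70/253 = 27.7%, Dr. Dubois 1131/3255 = 34.7% → Dr. Dubois
Overall: Dr. Adams 1056/2041 = 51.7%, Dr. Dubois 1237/3412 = 36.3% → Dr. Adams
Dr. Dubois wins each patient risk group but Dr. Adams wins overall — the comparison reverses. Dr. Dubois's operations skew toward high-risk, which has a lower base rate.

No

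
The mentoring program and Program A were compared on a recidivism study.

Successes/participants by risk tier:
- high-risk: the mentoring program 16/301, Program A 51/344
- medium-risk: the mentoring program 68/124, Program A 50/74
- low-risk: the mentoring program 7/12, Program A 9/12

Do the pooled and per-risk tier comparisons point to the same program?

Yes

High-risk: the mentoring program 16/301 = 5.3%, Program A 51/344 = 14.8% → Program A
Medium-risk: the mentoring program 68/124 = 54.8%, Program A 50/74 = 67.6% → Program A
Low-risk: the mentoring program 7/12 = 58.3%, Program A 9/12 = 75.0% → Program A
Overall: the mentoring program 91/437 = 20.8%, Program A 110/430 = 25.6% → Program A
Program A wins overall and in every risk group — no reversal.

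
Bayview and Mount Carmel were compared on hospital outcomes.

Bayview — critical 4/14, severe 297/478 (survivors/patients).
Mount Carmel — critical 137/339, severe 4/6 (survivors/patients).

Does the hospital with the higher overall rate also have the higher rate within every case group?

Critical: Bayview 4/14 = 28.6%, Mount Carmel 137/339 = 40.4% → Mount Carmel
Severe: Bayview 297/478 = 62.1%, Mount Carmel 4/6 = 66.7% → Mount Carmel
Overall: Bayview 301/492 = 61.2%, Mount Carmel 141/345 = 40.9% → Bayview
Mount Carmel wins each case group but Bayview wins overall — the comparison reverses. Mount Carmel's patients skew toward critical, which has a lower base rate.

No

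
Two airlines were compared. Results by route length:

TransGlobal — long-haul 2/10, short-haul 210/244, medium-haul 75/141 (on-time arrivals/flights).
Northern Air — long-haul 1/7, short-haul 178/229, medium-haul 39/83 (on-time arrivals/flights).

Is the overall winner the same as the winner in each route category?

Yes

Long-haul: TransGlobal 2/10 = 20.0%, Northern Air 1/7 = 14.3% → TransGlobal
Short-haul: TransGlobal 210/244 = 86.1%, Northern Air 178/229 = 77.7% → TransGlobal
Medium-haul: TransGlobal 75/141 = 53.2%, Northern Air 39/83 = 47.0% → TransGlobal
Overall: TransGlobal 287/395 = 72.7%, Northern Air 218/319 = 68.3% → TransGlobal
TransGlobal wins overall and in every route group — no reversal.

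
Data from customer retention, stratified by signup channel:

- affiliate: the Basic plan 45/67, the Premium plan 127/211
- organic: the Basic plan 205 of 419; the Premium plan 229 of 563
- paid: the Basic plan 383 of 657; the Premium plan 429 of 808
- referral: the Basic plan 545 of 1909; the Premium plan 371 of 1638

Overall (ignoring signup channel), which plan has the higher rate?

the Basic plan

Affiliate: the Basic plan 45/67 = 67.2%, the Premium plan 127/211 = 60.2% → the Basic plan
Organic: the Basic plan 205/419 = 48.9%, the Premium plan 229/563 = 40.7% → the Basic plan
Paid: the Basic plan 383/657 = 58.3%, the Premium plan 429/808 = 53.1% → the Basic plan
Referral: the Basic plan 545/1909 = 28.5%, the Premium plan 371/1638 = 22.6% → the Basic plan
Overall: the Basic plan 1178/3052 = 38.6%, the Premium plan 1156/3220 = 35.9% → the Basic plan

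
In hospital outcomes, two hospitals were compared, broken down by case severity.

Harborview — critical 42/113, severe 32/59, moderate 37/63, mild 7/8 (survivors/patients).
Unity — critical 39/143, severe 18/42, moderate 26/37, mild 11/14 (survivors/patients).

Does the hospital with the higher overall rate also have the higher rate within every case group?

No

Critical: Harborview 42/113 = 37.2%, Unity 39/143 = 27.3% → Harborview
Severe: Harborview 32/59 = 54.2%, Unity 18/42 = 42.9% → Harborview
Moderate: Harborview 37/63 = 58.7%, Unity 26/37 = 70.3% → Unity
Mild: Harborview 7/8 = 87.5%, Unity 11/14 = 78.6% → Harborview
Overall: Harborview 118/243 = 48.6%, Unity 94/236 = 39.8% → Harborview
Neither sweeps: Harborview wins 3 of 4 groups, Unity wins 1. Harborview wins overall but not every group — no Simpson reversal.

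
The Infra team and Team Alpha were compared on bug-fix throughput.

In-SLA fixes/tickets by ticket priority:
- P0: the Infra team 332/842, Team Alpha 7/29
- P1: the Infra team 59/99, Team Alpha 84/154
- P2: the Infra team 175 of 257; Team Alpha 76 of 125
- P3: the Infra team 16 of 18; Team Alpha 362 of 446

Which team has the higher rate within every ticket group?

P0: the Infra team 332/842 = 39.4%, Team Alpha 7/29 = 24.1% → the Infra team
P1: the Infra team 59/99 = 59.6%, Team Alpha 84/154 = 54.5% → the Infra team
P2: the Infra team 175/257 = 68.1%, Team Alpha 76/125 = 60.8% → the Infra team
P3: the Infra team 16/18 = 88.9%, Team Alpha 362/446 = 81.2% → the Infra team
The Infra team has the higher rate in all 4 groups.

the Infra team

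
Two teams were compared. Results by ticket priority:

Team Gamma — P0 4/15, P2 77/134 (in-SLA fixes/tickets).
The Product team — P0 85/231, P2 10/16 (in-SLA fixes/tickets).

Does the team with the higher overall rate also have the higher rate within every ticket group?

No

P0: Team Gamma 4/15 = 26.7%, the Product team 85/231 = 36.8% → the Product team
P2: Team Gamma 77/134 = 57.5%, the Product team 10/16 = 62.5% → the Product team
Overall: Team Gamma 81/149 = 54.4%, the Product team 95/247 = 38.5% → Team Gamma
The Product team wins each ticket group but Team Gamma wins overall — the comparison reverses. The Product team's tickets skew toward P0, which has a lower base rate.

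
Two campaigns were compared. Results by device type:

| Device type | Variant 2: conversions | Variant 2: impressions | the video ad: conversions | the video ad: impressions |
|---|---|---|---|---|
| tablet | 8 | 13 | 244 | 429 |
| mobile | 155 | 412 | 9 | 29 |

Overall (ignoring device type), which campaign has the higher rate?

the video ad

Tablet: Variant 2 8/13 = 61.5%, the video ad 244/429 = 56.9% → Variant 2
Mobile: Variant 2 155/412 = 37.6%, the video ad 9/29 = 31.0% → Variant 2
Overall: Variant 2 163/425 = 38.4%, the video ad 253/458 = 55.2% → the video ad
(Variant 2 wins every device group but the video ad wins overall — Variant 2's impressions skew toward the low-rate mobile group.)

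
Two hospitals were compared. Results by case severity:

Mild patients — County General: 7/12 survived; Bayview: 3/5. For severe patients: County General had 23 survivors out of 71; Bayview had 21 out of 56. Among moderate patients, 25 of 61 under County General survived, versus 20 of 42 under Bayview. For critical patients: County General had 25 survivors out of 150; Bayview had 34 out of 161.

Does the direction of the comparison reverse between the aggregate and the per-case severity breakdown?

No

Mild: County General 7/12 = 58.3%, Bayview 3/5 = 60.0% → Bayview
Severe: County General 23/71 = 32.4%, Bayview 21/56 = 37.5% → Bayview
Moderate: County General 25/61 = 41.0%, Bayview 20/42 = 47.6% → Bayview
Critical: County General 25/150 = 16.7%, Bayview 34/161 = 21.1% → Bayview
Overall: County General 80/294 = 27.2%, Bayview 78/264 = 29.5% → Bayview
Bayview wins overall and in every case group — no reversal.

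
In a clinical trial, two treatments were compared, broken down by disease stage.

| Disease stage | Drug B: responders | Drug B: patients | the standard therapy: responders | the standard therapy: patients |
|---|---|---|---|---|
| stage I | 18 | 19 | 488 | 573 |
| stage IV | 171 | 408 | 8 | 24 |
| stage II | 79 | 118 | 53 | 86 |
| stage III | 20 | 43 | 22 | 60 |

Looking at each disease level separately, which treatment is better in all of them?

Stage I: Drug B 18/19 = 94.7%, the standard therapy 488/573 = 85.2% → Drug B
Stage IV: Drug B 171/408 = 41.9%, the standard therapy 8/24 = 33.3% → Drug B
Stage II: Drug B 79/118 = 66.9%, the standard therapy 53/86 = 61.6% → Drug B
Stage III: Drug B 20/43 = 46.5%, the standard therapy 22/60 = 36.7% → Drug B
Drug B has the higher rate in all 4 groups.

Drug B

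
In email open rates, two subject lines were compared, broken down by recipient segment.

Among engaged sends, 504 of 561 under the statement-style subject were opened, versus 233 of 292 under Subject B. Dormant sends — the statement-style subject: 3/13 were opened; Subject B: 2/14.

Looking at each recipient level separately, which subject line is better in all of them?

Engaged: the statement-style subject 504/561 = 89.8%, Subject B 233/292 = 79.8% → the statement-style subject
Dormant: the statement-style subject 3/13 = 23.1%, Subject B 2/14 = 14.3% → the statement-style subject
The statement-style subject has the higher rate in both groups.

the statement-style subject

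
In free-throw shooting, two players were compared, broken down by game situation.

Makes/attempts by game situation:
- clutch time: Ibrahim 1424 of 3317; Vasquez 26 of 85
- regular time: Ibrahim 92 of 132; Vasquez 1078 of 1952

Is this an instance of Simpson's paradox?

Yes

Clutch time: Ibrahim 1424/3317 = 42.9%, Vasquez 26/85 = 30.6% → Ibrahim
Regular time: Ibrahim 92/132 = 69.7%, Vasquez 1078/1952 = 55.2% → Ibrahim
Overall: Ibrahim 1516/3449 = 44.0%, Vasquez 1104/2037 = 54.2% → Vasquez
Ibrahim wins each game group but Vasquez wins overall — the comparison reverses. Ibrahim's attempts skew toward clutch time, which has a lower base rate.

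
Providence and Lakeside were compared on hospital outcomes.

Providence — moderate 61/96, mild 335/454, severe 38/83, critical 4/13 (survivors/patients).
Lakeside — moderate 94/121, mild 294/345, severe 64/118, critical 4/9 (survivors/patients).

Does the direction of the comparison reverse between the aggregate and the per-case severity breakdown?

No

Moderate: Providence 61/96 = 63.5%, Lakeside 94/121 = 77.7% → Lakeside
Mild: Providence 335/454 = 73.8%, Lakeside 294/345 = 85.2% → Lakeside
Severe: Providence 38/83 = 45.8%, Lakeside 64/118 = 54.2% → Lakeside
Critical: Providence 4/13 = 30.8%, Lakeside 4/9 = 44.4% → Lakeside
Overall: Providence 438/646 = 67.8%, Lakeside 456/593 = 76.9% → Lakeside
Lakeside wins overall and in every case group — no reversal.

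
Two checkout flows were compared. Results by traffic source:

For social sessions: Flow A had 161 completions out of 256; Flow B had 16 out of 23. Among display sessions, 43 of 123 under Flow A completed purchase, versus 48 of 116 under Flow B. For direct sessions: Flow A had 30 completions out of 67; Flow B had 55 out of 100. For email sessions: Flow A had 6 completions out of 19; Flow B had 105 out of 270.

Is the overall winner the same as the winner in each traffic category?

Social: Flow A 161/256 = 62.9%, Flow B 16/23 = 69.6% → Flow B
Display: Flow A 43/123 = 35.0%, Flow B 48/116 = 41.4% → Flow B
Direct: Flow A 30/67 = 44.8%, Flow B 55/100 = 55.0% → Flow B
Email: Flow A 6/19 = 31.6%, Flow B 105/270 = 38.9% → Flow B
Overall: Flow A 240/465 = 51.6%, Flow B 224/509 = 44.0% → Flow A
Flow B wins each traffic group but Flow A wins overall — the comparison reverses. Flow B's sessions skew toward email, which has a lower base rate.

No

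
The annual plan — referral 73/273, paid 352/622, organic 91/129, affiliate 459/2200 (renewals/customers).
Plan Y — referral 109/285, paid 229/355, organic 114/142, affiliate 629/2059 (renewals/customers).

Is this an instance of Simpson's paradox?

Referral: the annual plan 73/273 = 26.7%, Plan Y 109/285 = 38.2% → Plan Y
Paid: the annual plan 352/622 = 56.6%, Plan Y 229/355 = 64.5% → Plan Y
Organic: the annual plan 91/129 = 70.5%, Plan Y 114/142 = 80.3% → Plan Y
Affiliate: the annual plan 459/2200 = 20.9%, Plan Y 629/2059 = 30.5% → Plan Y
Overall: the annual plan 975/3224 = 30.2%, Plan Y 1081/2841 = 38.0% → Plan Y
Plan Y wins overall and in every signup group — no reversal.

No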